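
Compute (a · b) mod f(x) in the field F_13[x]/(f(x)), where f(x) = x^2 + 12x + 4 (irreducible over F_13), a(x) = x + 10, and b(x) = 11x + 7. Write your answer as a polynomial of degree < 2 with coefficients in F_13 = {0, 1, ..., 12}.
a · b ≡ 11x (mod f(x))

Multiply in F_13[x]: a(x)·b(x) = (x + 10)·(11x + 7) = 11x^2 + 5. This has degree ≥ 2, so divide by f(x) over F_13: 11x^2 + 5 = (11)·(x^2 + 12x + 4) + (11x). Hence a·b ≡ 11x (mod f). (F_13[x]/(f) is a field with 13^2 = 169 elements since f is irreducible of degree 2.)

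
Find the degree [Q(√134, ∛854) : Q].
[Q(√134, ∛854) : Q] = 6

Let L = Q(√134, ∛854). Since Q(√134) ⊂ L and [Q(√134):Q] = 2, the tower law gives 2 | [L:Q]. Likewise Q(∛854) ⊂ L with [Q(∛854):Q] = 3 (because 854 is not a perfect cube), so 3 | [L:Q]. As gcd(2,3) = 1, [L:Q] is divisible by 6. Conversely L is generated over Q by √134 and ∛854, so [L:Q] ≤ 2·3 = 6. Therefore [Q(√134, ∛854) : Q] = 6.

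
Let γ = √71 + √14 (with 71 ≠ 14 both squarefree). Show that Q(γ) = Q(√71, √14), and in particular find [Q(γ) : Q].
[Q(γ) : Q] = 4 (equivalently, Q(γ) = Q(√71, √14))

Obviously Q(γ) ⊆ Q(√71, √14), and [Q(√71, √14):Q] = 4 (since 71, 14 are distinct squarefree integers > 1 with 994 not a perfect square). To show equality we compute the minimal polynomial of γ. From γ = √71 + √14: γ^2 = 71 + 2√(994) + 14 = 85 + 2√(994), so γ^2 - 85 = 2√(994); squaring, (γ^2 - 85)^2 = 4·994, i.e. γ^4 - 170γ^2 + 7225 - 3976 = 0, i.e. γ^4 - 170γ^2 + 3249 = 0. So γ is a root of x^4 - 170x^2 + 3249. This polynomial is irreducible over Q: it has no rational root (each ±√71 ± √14 is irrational), and any factorization into two quadratics over Q would force √(994) ∈ Q (pairing opposite roots) or √71, √14 ∈ Q (other pairings), all impossible. Hence [Q(γ):Q] = 4 = [Q(√71, √14):Q], so Q(γ) = Q(√71, √14).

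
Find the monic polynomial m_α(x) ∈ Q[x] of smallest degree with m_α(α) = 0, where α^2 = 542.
m_α(x) = x^2 - 542

α satisfies α^2 - 542 = 0, so x^2 - 542 annihilates α. Since d = 542 is squarefree and ≠ 1, it is not a perfect square in Q, so x^2 - 542 has no rational root and is therefore irreducible over Q (a degree-2 polynomial over a field is irreducible iff it has no root). Hence m_α(x) = x^2 - 542.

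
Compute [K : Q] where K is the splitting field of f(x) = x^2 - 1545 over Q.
[K : Q] = 2

f(x) = x^2 - 1545 factors as (x - √1545)(x + √1545). The splitting field is K = Q(√1545). Since 1545 is squarefree and > 1, it is not a perfect square, so x^2 - 1545 is irreducible over Q and [Q(√1545) : Q] = 2. Hence [K : Q] = 2.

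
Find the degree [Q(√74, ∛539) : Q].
[Q(√74, ∛539) : Q] = 6

Let L = Q(√74, ∛539). Since Q(√74) ⊂ L and [Q(√74):Q] = 2, the tower law gives 2 | [L:Q]. Likewise Q(∛539) ⊂ L with [Q(∛539):Q] = 3 (because 539 is not a perfect cube), so 3 | [L:Q]. As gcd(2,3) = 1, [L:Q] is divisible by 6. Conversely L is generated over Q by √74 and ∛539, so [L:Q] ≤ 2·3 = 6. Therefore [Q(√74, ∛539) : Q] = 6.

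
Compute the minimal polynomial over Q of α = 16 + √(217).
m_α(x) = x^2 - 32x + 39

From α - 16 = √(217), squaring gives (α - 16)^2 = 217, i.e. α^2 - 32α + 256 = 217, so α^2 - 32α + 39 = 0. The discriminant of x^2 - 32x + 39 is (-32)^2 - 4·(39) = 1024 - 156 = 868, and 4·(217) is not a perfect square in Q since 217 is squarefree and ≠ 1. Hence x^2 - 32x + 39 is irreducible over Q and is the minimal polynomial of α.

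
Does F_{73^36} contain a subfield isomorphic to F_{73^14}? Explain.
No: F_{73^14} is not a subfield of F_{73^36}

F_{p^m} embeds in F_{p^n} iff m | n. Here 14 ∤ 36 (since 36 = 2·14 + 8 with remainder 8 ≠ 0), so F_{73^14} is not a subfield of F_{73^36}. Equivalently: if it were, the tower law would give 14 = [F_{73^14}:F_73] dividing [F_{73^36}:F_73] = 36, contradiction.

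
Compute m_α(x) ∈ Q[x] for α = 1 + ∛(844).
m_α(x) = x^3 - 3x^2 + 3x - 845

Set β = α - 1 = ∛(844), so β^3 = 844. Then (α - 1)^3 - 844 = 0, i.e. α is a root of g(x) = (x - 1)^3 - 844 = x^3 - 3x^2 + 3x - 845. Since g(x) = h(x - 1) where h(x) = x^3 - 844, and h is irreducible over Q (because 844 is not a perfect cube, so h has no rational root, and a monic cubic with no rational root is irreducible), g is also irreducible (irreducibility is preserved under the substitution x → x - 1). Hence m_α(x) = x^3 - 3x^2 + 3x - 845.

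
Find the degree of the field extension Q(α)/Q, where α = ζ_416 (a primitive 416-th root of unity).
[Q(α):Q] = 192

The minimal polynomial of ζ_416 over Q is the 416-th cyclotomic polynomial Φ_416(x), which is irreducible over Q and has degree φ(416) = 192. Hence [Q(α):Q] = φ(416) = 192.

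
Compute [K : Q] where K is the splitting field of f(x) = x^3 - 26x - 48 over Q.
[K : Q] = 6

By the rational root test, any rational root of the monic integer polynomial f(x) = x^3 - 26x - 48 must be an integer dividing the constant term -48, i.e. one of ±{1, 2, 3, 4, 6, 8, 12, 16, 24, 48}. Evaluating: f(1) = -73, f(-1) = -23, f(2) = -92, f(-2) = -4, f(3) = -99, f(-3) = 3, f(4) = -88, f(-4) = -8, f(6) = 12, f(-6) = -108, f(8) = 256, f(-8) = -352, f(12) = 1368, f(-12) = -1464, f(16) = 3632, f(-16) = -3728, f(24) = 13152, f(-24) = -13248, f(48) = 109296, f(-48) = -109392; none is 0, so f has no rational root and is therefore irreducible over Q (a cubic with no linear factor over a field is irreducible). For an irreducible cubic, the Galois group is A_3 or S_3 according as the discriminant disc(f) = -4a^3 - 27b^2 = -4·(-26)^3 - 27·(-48)^2 = 8096 is or is not a square in Q. Here disc(f) = 8096 is not a perfect square in Q, so the Galois group of f over Q is not contained in A_3 and must be all of S_3. The splitting field has degree |S_3| = 6 over Q, so [K : Q] = 6.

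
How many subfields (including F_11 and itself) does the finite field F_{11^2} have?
F_{11^2} has 2 subfields

The subfields of F_{p^n} are exactly the fields F_{p^d} for d | n (each is the fixed field of the unique index-d subgroup of Gal(F_{p^n}/F_p) ≅ Z/nZ). The divisors of n = 2 are {1, 2}, giving 2 subfields: F_{11^1}, F_{11^2}.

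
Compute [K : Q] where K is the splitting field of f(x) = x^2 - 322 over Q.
[K : Q] = 2

f(x) = x^2 - 322 factors as (x - √322)(x + √322). The splitting field is K = Q(√322). Since 322 is squarefree and > 1, it is not a perfect square, so x^2 - 322 is irreducible over Q and [Q(√322) : Q] = 2. Hence [K : Q] = 2.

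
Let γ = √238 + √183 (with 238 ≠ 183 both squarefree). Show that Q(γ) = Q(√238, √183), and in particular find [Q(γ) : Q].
[Q(γ) : Q] = 4 (equivalently, Q(γ) = Q(√238, √183))

Obviously Q(γ) ⊆ Q(√238, √183), and [Q(√238, √183):Q] = 4 (since 238, 183 are distinct squarefree integers > 1 with 43554 not a perfect square). To show equality we compute the minimal polynomial of γ. From γ = √238 + √183: γ^2 = 238 + 2√(43554) + 183 = 421 + 2√(43554), so γ^2 - 421 = 2√(43554); squaring, (γ^2 - 421)^2 = 4·43554, i.e. γ^4 - 842γ^2 + 177241 - 174216 = 0, i.e. γ^4 - 842γ^2 + 3025 = 0. So γ is a root of x^4 - 842x^2 + 3025. This polynomial is irreducible over Q: it has no rational root (each ±√238 ± √183 is irrational), and any factorization into two quadratics over Q would force √(43554) ∈ Q (pairing opposite roots) or √238, √183 ∈ Q (other pairings), all impossible. Hence [Q(γ):Q] = 4 = [Q(√238, √183):Q], so Q(γ) = Q(√238, √183).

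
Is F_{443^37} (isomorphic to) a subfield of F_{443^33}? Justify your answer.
No: F_{443^37} is not a subfield of F_{443^33}

F_{p^m} embeds in F_{p^n} iff m | n. Here 37 ∤ 33 (since 33 = 0·37 + 33 with remainder 33 ≠ 0), so F_{443^37} is not a subfield of F_{443^33}. Equivalently: if it were, the tower law would give 37 = [F_{443^37}:F_443] dividing [F_{443^33}:F_443] = 33, contradiction.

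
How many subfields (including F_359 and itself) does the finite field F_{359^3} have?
F_{359^3} has 2 subfields

The subfields of F_{p^n} are exactly the fields F_{p^d} for d | n (each is the fixed field of the unique index-d subgroup of Gal(F_{p^n}/F_p) ≅ Z/nZ). The divisors of n = 3 are {1, 3}, giving 2 subfields: F_{359^1}, F_{359^3}.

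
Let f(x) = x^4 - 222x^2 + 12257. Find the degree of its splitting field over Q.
[K : Q] = 4

Solving the quadratic in x^2: x^2 = (222 ± √(222^2 - 4·12257))/2 = (222 ± √256)/2 = (222 ± 16)/2, giving x^2 = 103 or x^2 = 119. So f(x) = (x^2 - 103)(x^2 - 119) and the roots of f are ±√103, ±√119. Hence the splitting field is K = Q(√103, √119). Since 103 and 119 are distinct squarefree integers > 1, their product 12257 is not a perfect square, so √119 ∉ Q(√103). By the tower law [K:Q] = [Q(√103,√119):Q(√103)] · [Q(√103):Q] = 2 · 2 = 4.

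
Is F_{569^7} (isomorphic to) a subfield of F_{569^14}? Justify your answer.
Yes: F_{569^7} is a subfield of F_{569^14}

F_{p^m} embeds in F_{p^n} iff m | n (since F_{p^n} is the splitting field of x^(p^n) - x, and F_{p^m} ⊂ F_{p^n} forces p^n to be a power of p^m, i.e. m | n; conversely if m | n then every root of x^(p^m) - x is a root of x^(p^n) - x). Here 7 | 14 (since 14 = 2·7), so F_{569^7} is a subfield of F_{569^14}, and [F_{569^14} : F_{569^7}] = 14/7 = 2.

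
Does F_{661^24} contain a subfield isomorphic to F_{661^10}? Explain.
No: F_{661^10} is not a subfield of F_{661^24}

F_{p^m} embeds in F_{p^n} iff m | n. Here 10 ∤ 24 (since 24 = 2·10 + 4 with remainder 4 ≠ 0), so F_{661^10} is not a subfield of F_{661^24}. Equivalently: if it were, the tower law would give 10 = [F_{661^10}:F_661] dividing [F_{661^24}:F_661] = 24, contradiction.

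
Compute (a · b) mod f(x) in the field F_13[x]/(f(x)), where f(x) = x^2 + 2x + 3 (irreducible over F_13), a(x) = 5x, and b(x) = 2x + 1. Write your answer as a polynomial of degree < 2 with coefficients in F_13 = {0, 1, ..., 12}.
a · b ≡ 11x + 9 (mod f(x))

Multiply in F_13[x]: a(x)·b(x) = (5x)·(2x + 1) = 10x^2 + 5x. This has degree ≥ 2, so divide by f(x) over F_13: 10x^2 + 5x = (10)·(x^2 + 2x + 3) + (11x + 9). Hence a·b ≡ 11x + 9 (mod f). (F_13[x]/(f) is a field with 13^2 = 169 elements since f is irreducible of degree 2.)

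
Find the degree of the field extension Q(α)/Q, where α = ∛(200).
[Q(α):Q] = 3

The minimal polynomial of α is x^3 - 200, irreducible over Q since 200 is not a perfect cube (so x^3 - 200 has no rational root). Hence [Q(α):Q] = deg(m_α) = 3.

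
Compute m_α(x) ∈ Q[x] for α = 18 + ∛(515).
m_α(x) = x^3 - 54x^2 + 972x - 6347

Set β = α - 18 = ∛(515), so β^3 = 515. Then (α - 18)^3 - 515 = 0, i.e. α is a root of g(x) = (x - 18)^3 - 515 = x^3 - 54x^2 + 972x - 6347. Since g(x) = h(x - 18) where h(x) = x^3 - 515, and h is irreducible over Q (because 515 is not a perfect cube, so h has no rational root, and a monic cubic with no rational root is irreducible), g is also irreducible (irreducibility is preserved under the substitution x → x - 18). Hence m_α(x) = x^3 - 54x^2 + 972x - 6347.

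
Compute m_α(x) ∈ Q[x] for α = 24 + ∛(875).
m_α(x) = x^3 - 72x^2 + 1728x - 14699

Set β = α - 24 = ∛(875), so β^3 = 875. Then (α - 24)^3 - 875 = 0, i.e. α is a root of g(x) = (x - 24)^3 - 875 = x^3 - 72x^2 + 1728x - 14699. Since g(x) = h(x - 24) where h(x) = x^3 - 875, and h is irreducible over Q (because 875 is not a perfect cube, so h has no rational root, and a monic cubic with no rational root is irreducible), g is also irreducible (irreducibility is preserved under the substitution x → x - 24). Hence m_α(x) = x^3 - 72x^2 + 1728x - 14699.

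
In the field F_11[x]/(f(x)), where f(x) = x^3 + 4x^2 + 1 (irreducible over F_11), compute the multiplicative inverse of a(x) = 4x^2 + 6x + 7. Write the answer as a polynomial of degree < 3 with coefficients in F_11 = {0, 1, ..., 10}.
a(x)^(-1) ≡ 7x + 1 (mod f(x))

Since f is irreducible over F_11, F_11[x]/(f) is a field and a(x) ≠ 0 has an inverse. Apply the extended Euclidean algorithm to f(x) and a(x) in F_11[x]: f(x) = (3x + 2)·a(x) + (9). The last nonzero remainder is the constant 9 = gcd(f, a) in F_11. Back-substituting through the division chain expresses 9 = s(x)·a(x) + t(x)·f(x) with s(x) ≡ 8x + 9 (mod f), so (8x + 9)·a(x) ≡ 9 (mod f). Multiplying by 9^(-1) ≡ 5 in F_11 gives a(x)^(-1) ≡ 5·(8x + 9) ≡ 7x + 1 (mod f). Check: (4x^2 + 6x + 7)·(7x + 1) = 6x^3 + 2x^2 + 7 ≡ 1 (mod x^3 + 4x^2 + 1).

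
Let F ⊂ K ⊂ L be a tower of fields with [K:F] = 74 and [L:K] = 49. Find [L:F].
[L:F] = 3626

The tower law says that for any tower of field extensions F ⊂ K ⊂ L with finite degrees, [L:F] = [L:K] · [K:F]. Here this gives [L:F] = 49 · 74 = 3626.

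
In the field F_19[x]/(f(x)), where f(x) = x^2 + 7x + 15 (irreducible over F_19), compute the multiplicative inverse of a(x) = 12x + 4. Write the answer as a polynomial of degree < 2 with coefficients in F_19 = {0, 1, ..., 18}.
a(x)^(-1) ≡ 4x + 14 (mod f(x))

Since f is irreducible over F_19, F_19[x]/(f) is a field and a(x) ≠ 0 has an inverse. Apply the extended Euclidean algorithm to f(x) and a(x) in F_19[x]: f(x) = (8x + 9)·a(x) + (17). The last nonzero remainder is the constant 17 = gcd(f, a) in F_19. Back-substituting through the division chain expresses 17 = s(x)·a(x) + t(x)·f(x) with s(x) ≡ 11x + 10 (mod f), so (11x + 10)·a(x) ≡ 17 (mod f). Multiplying by 17^(-1) ≡ 9 in F_19 gives a(x)^(-1) ≡ 9·(11x + 10) ≡ 4x + 14 (mod f). Check: (12x + 4)·(4x + 14) = 10x^2 + 13x + 18 ≡ 1 (mod x^2 + 7x + 15).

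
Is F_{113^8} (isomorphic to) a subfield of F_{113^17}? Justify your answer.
No: F_{113^8} is not a subfield of F_{113^17}

F_{p^m} embeds in F_{p^n} iff m | n. Here 8 ∤ 17 (since 17 = 2·8 + 1 with remainder 1 ≠ 0), so F_{113^8} is not a subfield of F_{113^17}. Equivalently: if it were, the tower law would give 8 = [F_{113^8}:F_113] dividing [F_{113^17}:F_113] = 17, contradiction.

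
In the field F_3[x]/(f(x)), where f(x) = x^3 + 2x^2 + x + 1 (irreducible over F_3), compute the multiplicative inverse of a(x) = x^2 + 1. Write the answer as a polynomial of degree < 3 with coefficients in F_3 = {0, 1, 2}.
a(x)^(-1) ≡ x + 2 (mod f(x))

Since f is irreducible over F_3, F_3[x]/(f) is a field and a(x) ≠ 0 has an inverse. Apply the extended Euclidean algorithm to f(x) and a(x) in F_3[x]: f(x) = (x + 2)·a(x) + (2). The last nonzero remainder is the constant 2 = gcd(f, a) in F_3. Back-substituting through the division chain expresses 2 = s(x)·a(x) + t(x)·f(x) with s(x) ≡ 2x + 1 (mod f), so (2x + 1)·a(x) ≡ 2 (mod f). Multiplying by 2^(-1) ≡ 2 in F_3 gives a(x)^(-1) ≡ 2·(2x + 1) ≡ x + 2 (mod f). Check: (x^2 + 1)·(x + 2) = x^3 + 2x^2 + x + 2 ≡ 1 (mod x^3 + 2x^2 + x + 1).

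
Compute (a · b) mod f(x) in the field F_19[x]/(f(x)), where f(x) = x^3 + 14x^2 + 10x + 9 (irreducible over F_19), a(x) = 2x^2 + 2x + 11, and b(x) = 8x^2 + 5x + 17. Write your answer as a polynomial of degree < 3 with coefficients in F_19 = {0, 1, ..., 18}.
a · b ≡ 8x^2 + 6x + 12 (mod f(x))

Multiply in F_19[x]: a(x)·b(x) = (2x^2 + 2x + 11)·(8x^2 + 5x + 17) = 16x^4 + 7x^3 + 18x^2 + 13x + 16. This has degree ≥ 3, so divide by f(x) over F_19: 16x^4 + 7x^3 + 18x^2 + 13x + 16 = (16x + 11)·(x^3 + 14x^2 + 10x + 9) + (8x^2 + 6x + 12). Hence a·b ≡ 8x^2 + 6x + 12 (mod f). (F_19[x]/(f) is a field with 19^3 = 6859 elements since f is irreducible of degree 3.)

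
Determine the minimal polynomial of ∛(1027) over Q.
m_α(x) = x^3 - 1027

α satisfies α^3 = 1027, so x^3 - 1027 annihilates α. By the rational root test, a rational root p/q (in lowest terms) of x^3 - 1027 would satisfy p^3 = 1027 q^3, forcing q = 1 and p^3 = 1027; but 1027 is not a perfect cube, contradiction. A monic cubic over Q with no rational root is irreducible (any nontrivial factorization would include a linear factor). Hence x^3 - 1027 is the minimal polynomial of α, and in particular [Q(α):Q] = 3.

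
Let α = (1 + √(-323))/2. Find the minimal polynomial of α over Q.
m_α(x) = x^2 - x + 81

From 2α - 1 = √(-323), squaring gives (2α - 1)^2 = -323, i.e. 4α^2 - 4α + 1 = -323, so α^2 - α + (1 + 323)/4 = 0. Since -323 ≡ 1 (mod 4), (1 + 323)/4 = 81 ∈ Z. The polynomial x^2 - x + 81 has discriminant 1 - 4·(81) = -323, which is not a perfect square in Q (d = -323 is squarefree and ≠ 1), so x^2 - x + 81 is irreducible over Q. It is the minimal polynomial of α.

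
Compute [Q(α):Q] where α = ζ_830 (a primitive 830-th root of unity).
[Q(α):Q] = 328

The minimal polynomial of ζ_830 over Q is the 830-th cyclotomic polynomial Φ_830(x), which is irreducible over Q and has degree φ(830) = 328. Hence [Q(α):Q] = φ(830) = 328.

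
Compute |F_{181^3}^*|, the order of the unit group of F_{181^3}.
|F_{181^3}^*| = 5929740

F_{181^3} has 181^3 = 5929741 elements; its multiplicative group consists of all nonzero elements, so |F_{181^3}^*| = 5929741 - 1 = 5929740. (It is cyclic since any finite subgroup of the multiplicative group of a field is cyclic.)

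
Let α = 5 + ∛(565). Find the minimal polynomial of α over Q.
m_α(x) = x^3 - 15x^2 + 75x - 690

Set β = α - 5 = ∛(565), so β^3 = 565. Then (α - 5)^3 - 565 = 0, i.e. α is a root of g(x) = (x - 5)^3 - 565 = x^3 - 15x^2 + 75x - 690. Since g(x) = h(x - 5) where h(x) = x^3 - 565, and h is irreducible over Q (because 565 is not a perfect cube, so h has no rational root, and a monic cubic with no rational root is irreducible), g is also irreducible (irreducibility is preserved under the substitution x → x - 5). Hence m_α(x) = x^3 - 15x^2 + 75x - 690.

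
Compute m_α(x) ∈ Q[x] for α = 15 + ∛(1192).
m_α(x) = x^3 - 45x^2 + 675x - 4567

Set β = α - 15 = ∛(1192), so β^3 = 1192. Then (α - 15)^3 - 1192 = 0, i.e. α is a root of g(x) = (x - 15)^3 - 1192 = x^3 - 45x^2 + 675x - 4567. Since g(x) = h(x - 15) where h(x) = x^3 - 1192, and h is irreducible over Q (because 1192 is not a perfect cube, so h has no rational root, and a monic cubic with no rational root is irreducible), g is also irreducible (irreducibility is preserved under the substitution x → x - 15). Hence m_α(x) = x^3 - 45x^2 + 675x - 4567.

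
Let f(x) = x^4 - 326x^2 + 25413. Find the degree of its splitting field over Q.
[K : Q] = 4

Solving the quadratic in x^2: x^2 = (326 ± √(326^2 - 4·25413))/2 = (326 ± √4624)/2 = (326 ± 68)/2, giving x^2 = 197 or x^2 = 129. So f(x) = (x^2 - 197)(x^2 - 129) and the roots of f are ±√197, ±√129. Hence the splitting field is K = Q(√197, √129). Since 197 and 129 are distinct squarefree integers > 1, their product 25413 is not a perfect square, so √129 ∉ Q(√197). By the tower law [K:Q] = [Q(√197,√129):Q(√197)] · [Q(√197):Q] = 2 · 2 = 4.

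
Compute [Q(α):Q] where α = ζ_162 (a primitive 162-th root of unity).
[Q(α):Q] = 54

The minimal polynomial of ζ_162 over Q is the 162-th cyclotomic polynomial Φ_162(x), which is irreducible over Q and has degree φ(162) = 54. Hence [Q(α):Q] = φ(162) = 54.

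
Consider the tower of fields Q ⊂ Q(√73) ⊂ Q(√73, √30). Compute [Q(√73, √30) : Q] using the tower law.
[Q(√73, √30) : Q] = 4

[Q(√73):Q] = 2 (min poly x^2 - 73, irreducible since 73 is squarefree > 1). For the top step, suppose √30 ∈ Q(√73), say √30 = c + d√73 with c, d ∈ Q. Squaring: 30 = c^2 + 73d^2 + 2cd√73. Since √73 ∉ Q this forces 2cd = 0. If d = 0 then √30 = c ∈ Q, contradicting 30 squarefree > 1. If c = 0 then 30 = 73d^2, so 73·30 = (73d)^2 is a perfect square in Q — but 73·30 = 2190 is not a perfect square (since 73 and 30 are distinct squarefree integers). Contradiction. Hence √30 ∉ Q(√73), so x^2 - 30 stays irreducible over Q(√73) and [Q(√73, √30) : Q(√73)] = 2. By the tower law, [Q(√73, √30) : Q] = 2 · 2 = 4.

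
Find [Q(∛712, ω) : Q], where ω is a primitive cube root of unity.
[Q(∛712, ω) : Q] = 6

[Q(∛712):Q] = 3 (min poly x^3 - 712, irreducible since 712 is not a perfect cube). [Q(ω):Q] = 2 (min poly x^2 + x + 1). Since Q(∛712) ⊂ R and ω ∉ R, we have ω ∉ Q(∛712), so x^2 + x + 1 remains irreducible over Q(∛712) and [Q(∛712, ω) : Q(∛712)] = 2. By the tower law, [Q(∛712, ω) : Q] = 3 · 2 = 6. (In fact Q(∛712, ω) is the splitting field of x^3 - 712 over Q.)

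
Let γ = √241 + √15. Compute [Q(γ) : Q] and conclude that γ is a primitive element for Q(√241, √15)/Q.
[Q(γ) : Q] = 4 (equivalently, Q(γ) = Q(√241, √15))

Obviously Q(γ) ⊆ Q(√241, √15), and [Q(√241, √15):Q] = 4 (since 241, 15 are distinct squarefree integers > 1 with 3615 not a perfect square). To show equality we compute the minimal polynomial of γ. From γ = √241 + √15: γ^2 = 241 + 2√(3615) + 15 = 256 + 2√(3615), so γ^2 - 256 = 2√(3615); squaring, (γ^2 - 256)^2 = 4·3615, i.e. γ^4 - 512γ^2 + 65536 - 14460 = 0, i.e. γ^4 - 512γ^2 + 51076 = 0. So γ is a root of x^4 - 512x^2 + 51076. This polynomial is irreducible over Q: it has no rational root (each ±√241 ± √15 is irrational), and any factorization into two quadratics over Q would force √(3615) ∈ Q (pairing opposite roots) or √241, √15 ∈ Q (other pairings), all impossible. Hence [Q(γ):Q] = 4 = [Q(√241, √15):Q], so Q(γ) = Q(√241, √15).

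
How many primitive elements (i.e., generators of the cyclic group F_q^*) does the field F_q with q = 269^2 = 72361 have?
There are φ(72360) = 19008 primitive elements

F_q^* is cyclic of order q - 1 = 72360. A cyclic group of order m has exactly φ(m) generators. Here m = 72360 = 2^3 · 3^3 · 5 · 67, so the number of primitive elements is φ(72360) = 19008.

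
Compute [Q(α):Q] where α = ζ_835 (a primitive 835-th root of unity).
[Q(α):Q] = 664

The minimal polynomial of ζ_835 over Q is the 835-th cyclotomic polynomial Φ_835(x), which is irreducible over Q and has degree φ(835) = 664. Hence [Q(α):Q] = φ(835) = 664.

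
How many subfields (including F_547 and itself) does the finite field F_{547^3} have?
F_{547^3} has 2 subfields

The subfields of F_{p^n} are exactly the fields F_{p^d} for d | n (each is the fixed field of the unique index-d subgroup of Gal(F_{p^n}/F_p) ≅ Z/nZ). The divisors of n = 3 are {1, 3}, giving 2 subfields: F_{547^1}, F_{547^3}.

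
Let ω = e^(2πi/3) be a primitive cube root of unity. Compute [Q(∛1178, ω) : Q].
[Q(∛1178, ω) : Q] = 6

[Q(∛1178):Q] = 3 (min poly x^3 - 1178, irreducible since 1178 is not a perfect cube). [Q(ω):Q] = 2 (min poly x^2 + x + 1). Since Q(∛1178) ⊂ R and ω ∉ R, we have ω ∉ Q(∛1178), so x^2 + x + 1 remains irreducible over Q(∛1178) and [Q(∛1178, ω) : Q(∛1178)] = 2. By the tower law, [Q(∛1178, ω) : Q] = 3 · 2 = 6. (In fact Q(∛1178, ω) is the splitting field of x^3 - 1178 over Q.)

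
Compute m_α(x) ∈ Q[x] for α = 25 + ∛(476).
m_α(x) = x^3 - 75x^2 + 1875x - 16101

Set β = α - 25 = ∛(476), so β^3 = 476. Then (α - 25)^3 - 476 = 0, i.e. α is a root of g(x) = (x - 25)^3 - 476 = x^3 - 75x^2 + 1875x - 16101. Since g(x) = h(x - 25) where h(x) = x^3 - 476, and h is irreducible over Q (because 476 is not a perfect cube, so h has no rational root, and a monic cubic with no rational root is irreducible), g is also irreducible (irreducibility is preserved under the substitution x → x - 25). Hence m_α(x) = x^3 - 75x^2 + 1875x - 16101.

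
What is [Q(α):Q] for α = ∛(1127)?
[Q(α):Q] = 3

The minimal polynomial of α is x^3 - 1127, irreducible over Q since 1127 is not a perfect cube (so x^3 - 1127 has no rational root). Hence [Q(α):Q] = deg(m_α) = 3.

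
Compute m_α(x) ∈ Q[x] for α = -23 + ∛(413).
m_α(x) = x^3 + 69x^2 + 1587x + 11754

Set β = α + 23 = ∛(413), so β^3 = 413. Then (α + 23)^3 - 413 = 0, i.e. α is a root of g(x) = (x + 23)^3 - 413 = x^3 + 69x^2 + 1587x + 11754. Since g(x) = h(x + 23) where h(x) = x^3 - 413, and h is irreducible over Q (because 413 is not a perfect cube, so h has no rational root, and a monic cubic with no rational root is irreducible), g is also irreducible (irreducibility is preserved under the substitution x → x + 23). Hence m_α(x) = x^3 + 69x^2 + 1587x + 11754.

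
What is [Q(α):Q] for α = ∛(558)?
[Q(α):Q] = 3

The minimal polynomial of α is x^3 - 558, irreducible over Q since 558 is not a perfect cube (so x^3 - 558 has no rational root). Hence [Q(α):Q] = deg(m_α) = 3.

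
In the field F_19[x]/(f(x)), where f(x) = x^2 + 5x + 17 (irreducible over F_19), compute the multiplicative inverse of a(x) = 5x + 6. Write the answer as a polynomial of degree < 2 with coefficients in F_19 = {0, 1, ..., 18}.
a(x)^(-1) ≡ 2x (mod f(x))

Since f is irreducible over F_19, F_19[x]/(f) is a field and a(x) ≠ 0 has an inverse. Apply the extended Euclidean algorithm to f(x) and a(x) in F_19[x]: f(x) = (4x)·a(x) + (17). The last nonzero remainder is the constant 17 = gcd(f, a) in F_19. Back-substituting through the division chain expresses 17 = s(x)·a(x) + t(x)·f(x) with s(x) ≡ 15x (mod f), so (15x)·a(x) ≡ 17 (mod f). Multiplying by 17^(-1) ≡ 9 in F_19 gives a(x)^(-1) ≡ 9·(15x) ≡ 2x (mod f). Check: (5x + 6)·(2x) = 10x^2 + 12x ≡ 1 (mod x^2 + 5x + 17).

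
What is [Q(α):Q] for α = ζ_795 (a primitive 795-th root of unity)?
[Q(α):Q] = 416

The minimal polynomial of ζ_795 over Q is the 795-th cyclotomic polynomial Φ_795(x), which is irreducible over Q and has degree φ(795) = 416. Hence [Q(α):Q] = φ(795) = 416.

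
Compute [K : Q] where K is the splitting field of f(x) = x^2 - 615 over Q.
[K : Q] = 2

f(x) = x^2 - 615 factors as (x - √615)(x + √615). The splitting field is K = Q(√615). Since 615 is squarefree and > 1, it is not a perfect square, so x^2 - 615 is irreducible over Q and [Q(√615) : Q] = 2. Hence [K : Q] = 2.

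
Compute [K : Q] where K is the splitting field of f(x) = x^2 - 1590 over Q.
[K : Q] = 2

f(x) = x^2 - 1590 factors as (x - √1590)(x + √1590). The splitting field is K = Q(√1590). Since 1590 is squarefree and > 1, it is not a perfect square, so x^2 - 1590 is irreducible over Q and [Q(√1590) : Q] = 2. Hence [K : Q] = 2.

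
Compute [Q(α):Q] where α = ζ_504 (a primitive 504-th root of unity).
[Q(α):Q] = 144

The minimal polynomial of ζ_504 over Q is the 504-th cyclotomic polynomial Φ_504(x), which is irreducible over Q and has degree φ(504) = 144. Hence [Q(α):Q] = φ(504) = 144.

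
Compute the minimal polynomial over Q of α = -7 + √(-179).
m_α(x) = x^2 + 14x + 228

From α + 7 = √(-179), squaring gives (α + 7)^2 = -179, i.e. α^2 + 14α + 49 = -179, so α^2 + 14α + 228 = 0. The discriminant of x^2 + 14x + 228 is (14)^2 - 4·(228) = 196 - 912 = -716, and 4·(-179) is not a perfect square in Q since -179 is squarefree and ≠ 1. Hence x^2 + 14x + 228 is irreducible over Q and is the minimal polynomial of α.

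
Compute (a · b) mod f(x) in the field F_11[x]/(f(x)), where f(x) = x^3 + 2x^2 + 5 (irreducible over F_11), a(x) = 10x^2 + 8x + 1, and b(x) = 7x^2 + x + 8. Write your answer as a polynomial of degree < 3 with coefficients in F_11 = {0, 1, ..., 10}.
a · b ≡ x^2 + x + 4 (mod f(x))

Multiply in F_11[x]: a(x)·b(x) = (10x^2 + 8x + 1)·(7x^2 + x + 8) = 4x^4 + 7x^2 + 10x + 8. This has degree ≥ 3, so divide by f(x) over F_11: 4x^4 + 7x^2 + 10x + 8 = (4x + 3)·(x^3 + 2x^2 + 5) + (x^2 + x + 4). Hence a·b ≡ x^2 + x + 4 (mod f). (F_11[x]/(f) is a field with 11^3 = 1331 elements since f is irreducible of degree 3.)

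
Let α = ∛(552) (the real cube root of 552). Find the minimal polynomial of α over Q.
m_α(x) = x^3 - 552

α satisfies α^3 = 552, so x^3 - 552 annihilates α. By the rational root test, a rational root p/q (in lowest terms) of x^3 - 552 would satisfy p^3 = 552 q^3, forcing q = 1 and p^3 = 552; but 552 is not a perfect cube, contradiction. A monic cubic over Q with no rational root is irreducible (any nontrivial factorization would include a linear factor). Hence x^3 - 552 is the minimal polynomial of α, and in particular [Q(α):Q] = 3.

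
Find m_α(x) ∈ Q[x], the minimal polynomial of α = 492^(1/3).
m_α(x) = x^3 - 492

α satisfies α^3 = 492, so x^3 - 492 annihilates α. By the rational root test, a rational root p/q (in lowest terms) of x^3 - 492 would satisfy p^3 = 492 q^3, forcing q = 1 and p^3 = 492; but 492 is not a perfect cube, contradiction. A monic cubic over Q with no rational root is irreducible (any nontrivial factorization would include a linear factor). Hence x^3 - 492 is the minimal polynomial of α, and in particular [Q(α):Q] = 3.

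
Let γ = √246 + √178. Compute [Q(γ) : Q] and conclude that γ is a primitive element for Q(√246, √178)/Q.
[Q(γ) : Q] = 4 (equivalently, Q(γ) = Q(√246, √178))

Obviously Q(γ) ⊆ Q(√246, √178), and [Q(√246, √178):Q] = 4 (since 246, 178 are distinct squarefree integers > 1 with 43788 not a perfect square). To show equality we compute the minimal polynomial of γ. From γ = √246 + √178: γ^2 = 246 + 2√(43788) + 178 = 424 + 2√(43788), so γ^2 - 424 = 2√(43788); squaring, (γ^2 - 424)^2 = 4·43788, i.e. γ^4 - 848γ^2 + 179776 - 175152 = 0, i.e. γ^4 - 848γ^2 + 4624 = 0. So γ is a root of x^4 - 848x^2 + 4624. This polynomial is irreducible over Q: it has no rational root (each ±√246 ± √178 is irrational), and any factorization into two quadratics over Q would force √(43788) ∈ Q (pairing opposite roots) or √246, √178 ∈ Q (other pairings), all impossible. Hence [Q(γ):Q] = 4 = [Q(√246, √178):Q], so Q(γ) = Q(√246, √178).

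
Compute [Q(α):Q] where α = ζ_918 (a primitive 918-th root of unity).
[Q(α):Q] = 288

The minimal polynomial of ζ_918 over Q is the 918-th cyclotomic polynomial Φ_918(x), which is irreducible over Q and has degree φ(918) = 288. Hence [Q(α):Q] = φ(918) = 288.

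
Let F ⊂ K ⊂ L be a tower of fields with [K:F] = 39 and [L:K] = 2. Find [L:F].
[L:F] = 78

The tower law says that for any tower of field extensions F ⊂ K ⊂ L with finite degrees, [L:F] = [L:K] · [K:F]. Here this gives [L:F] = 2 · 39 = 78.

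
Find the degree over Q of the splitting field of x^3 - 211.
[K : Q] = 6

The roots of x^3 - 211 are ∛211, ω∛211, ω^2∛211 where ω = e^(2πi/3) is a primitive cube root of unity, so K = Q(∛211, ω). Now [Q(∛211):Q] = 3 (since 211 is not a perfect cube, x^3 - 211 is irreducible) and [Q(ω):Q] = 2. Both 2 and 3 divide [K:Q], and [K:Q] ≤ 3·2 = 6, so [K:Q] = 6. (Equivalently: Q(∛211) ⊂ R but ω ∉ R, so [K : Q(∛211)] = 2.)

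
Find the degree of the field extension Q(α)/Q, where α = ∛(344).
[Q(α):Q] = 3

The minimal polynomial of α is x^3 - 344, irreducible over Q since 344 is not a perfect cube (so x^3 - 344 has no rational root). Hence [Q(α):Q] = deg(m_α) = 3.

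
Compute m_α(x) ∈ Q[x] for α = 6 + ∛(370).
m_α(x) = x^3 - 18x^2 + 108x - 586

Set β = α - 6 = ∛(370), so β^3 = 370. Then (α - 6)^3 - 370 = 0, i.e. α is a root of g(x) = (x - 6)^3 - 370 = x^3 - 18x^2 + 108x - 586. Since g(x) = h(x - 6) where h(x) = x^3 - 370, and h is irreducible over Q (because 370 is not a perfect cube, so h has no rational root, and a monic cubic with no rational root is irreducible), g is also irreducible (irreducibility is preserved under the substitution x → x - 6). Hence m_α(x) = x^3 - 18x^2 + 108x - 586.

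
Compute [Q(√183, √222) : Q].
[Q(√183, √222) : Q] = 4

[Q(√183):Q] = 2 (min poly x^2 - 183, irreducible since 183 is squarefree > 1). For the top step, suppose √222 ∈ Q(√183), say √222 = c + d√183 with c, d ∈ Q. Squaring: 222 = c^2 + 183d^2 + 2cd√183. Since √183 ∉ Q this forces 2cd = 0. If d = 0 then √222 = c ∈ Q, contradicting 222 squarefree > 1. If c = 0 then 222 = 183d^2, so 183·222 = (183d)^2 is a perfect square in Q — but 183·222 = 40626 is not a perfect square (since 183 and 222 are distinct squarefree integers). Contradiction. Hence √222 ∉ Q(√183), so x^2 - 222 stays irreducible over Q(√183) and [Q(√183, √222) : Q(√183)] = 2. By the tower law, [Q(√183, √222) : Q] = 2 · 2 = 4.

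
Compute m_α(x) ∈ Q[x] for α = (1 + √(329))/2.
m_α(x) = x^2 - x - 82

From 2α - 1 = √(329), squaring gives (2α - 1)^2 = 329, i.e. 4α^2 - 4α + 1 = 329, so α^2 - α + (1 - 329)/4 = 0. Since 329 ≡ 1 (mod 4), (1 - 329)/4 = -82 ∈ Z. The polynomial x^2 - x - 82 has discriminant 1 - 4·(-82) = 329, which is not a perfect square in Q (d = 329 is squarefree and ≠ 1), so x^2 - x - 82 is irreducible over Q. It is the minimal polynomial of α.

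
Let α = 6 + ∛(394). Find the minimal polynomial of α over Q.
m_α(x) = x^3 - 18x^2 + 108x - 610

Set β = α - 6 = ∛(394), so β^3 = 394. Then (α - 6)^3 - 394 = 0, i.e. α is a root of g(x) = (x - 6)^3 - 394 = x^3 - 18x^2 + 108x - 610. Since g(x) = h(x - 6) where h(x) = x^3 - 394, and h is irreducible over Q (because 394 is not a perfect cube, so h has no rational root, and a monic cubic with no rational root is irreducible), g is also irreducible (irreducibility is preserved under the substitution x → x - 6). Hence m_α(x) = x^3 - 18x^2 + 108x - 610.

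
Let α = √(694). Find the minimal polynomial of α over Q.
m_α(x) = x^2 - 694

α satisfies α^2 - 694 = 0, so x^2 - 694 annihilates α. Since d = 694 is squarefree and ≠ 1, it is not a perfect square in Q, so x^2 - 694 has no rational root and is therefore irreducible over Q (a degree-2 polynomial over a field is irreducible iff it has no root). Hence m_α(x) = x^2 - 694.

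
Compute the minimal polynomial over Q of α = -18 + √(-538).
m_α(x) = x^2 + 36x + 862

From α + 18 = √(-538), squaring gives (α + 18)^2 = -538, i.e. α^2 + 36α + 324 = -538, so α^2 + 36α + 862 = 0. The discriminant of x^2 + 36x + 862 is (36)^2 - 4·(862) = 1296 - 3448 = -2152, and 4·(-538) is not a perfect square in Q since -538 is squarefree and ≠ 1. Hence x^2 + 36x + 862 is irreducible over Q and is the minimal polynomial of α.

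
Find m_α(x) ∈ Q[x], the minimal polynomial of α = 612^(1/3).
m_α(x) = x^3 - 612

α satisfies α^3 = 612, so x^3 - 612 annihilates α. By the rational root test, a rational root p/q (in lowest terms) of x^3 - 612 would satisfy p^3 = 612 q^3, forcing q = 1 and p^3 = 612; but 612 is not a perfect cube, contradiction. A monic cubic over Q with no rational root is irreducible (any nontrivial factorization would include a linear factor). Hence x^3 - 612 is the minimal polynomial of α, and in particular [Q(α):Q] = 3.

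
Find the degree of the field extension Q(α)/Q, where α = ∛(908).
[Q(α):Q] = 3

The minimal polynomial of α is x^3 - 908, irreducible over Q since 908 is not a perfect cube (so x^3 - 908 has no rational root). Hence [Q(α):Q] = deg(m_α) = 3.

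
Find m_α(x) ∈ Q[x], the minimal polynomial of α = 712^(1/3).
m_α(x) = x^3 - 712

α satisfies α^3 = 712, so x^3 - 712 annihilates α. By the rational root test, a rational root p/q (in lowest terms) of x^3 - 712 would satisfy p^3 = 712 q^3, forcing q = 1 and p^3 = 712; but 712 is not a perfect cube, contradiction. A monic cubic over Q with no rational root is irreducible (any nontrivial factorization would include a linear factor). Hence x^3 - 712 is the minimal polynomial of α, and in particular [Q(α):Q] = 3.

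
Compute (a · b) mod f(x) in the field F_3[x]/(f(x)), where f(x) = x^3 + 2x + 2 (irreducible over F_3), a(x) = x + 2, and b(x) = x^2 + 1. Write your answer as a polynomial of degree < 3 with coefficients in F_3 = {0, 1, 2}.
a · b ≡ 2x^2 + 2x (mod f(x))

Multiply in F_3[x]: a(x)·b(x) = (x + 2)·(x^2 + 1) = x^3 + 2x^2 + x + 2. This has degree ≥ 3, so divide by f(x) over F_3: x^3 + 2x^2 + x + 2 = (1)·(x^3 + 2x + 2) + (2x^2 + 2x). Hence a·b ≡ 2x^2 + 2x (mod f). (F_3[x]/(f) is a field with 3^3 = 27 elements since f is irreducible of degree 3.)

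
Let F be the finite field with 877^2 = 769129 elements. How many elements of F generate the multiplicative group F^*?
There are φ(769128) = 252288 primitive elements

F_q^* is cyclic of order q - 1 = 769128. A cyclic group of order m has exactly φ(m) generators. Here m = 769128 = 2^3 · 3 · 73 · 439, so the number of primitive elements is φ(769128) = 252288.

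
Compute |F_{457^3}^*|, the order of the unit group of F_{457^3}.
|F_{457^3}^*| = 95443992

F_{457^3} has 457^3 = 95443993 elements; its multiplicative group consists of all nonzero elements, so |F_{457^3}^*| = 95443993 - 1 = 95443992. (It is cyclic since any finite subgroup of the multiplicative group of a field is cyclic.)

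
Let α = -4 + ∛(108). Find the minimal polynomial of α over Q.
m_α(x) = x^3 + 12x^2 + 48x - 44

Set β = α + 4 = ∛(108), so β^3 = 108. Then (α + 4)^3 - 108 = 0, i.e. α is a root of g(x) = (x + 4)^3 - 108 = x^3 + 12x^2 + 48x - 44. Since g(x) = h(x + 4) where h(x) = x^3 - 108, and h is irreducible over Q (because 108 is not a perfect cube, so h has no rational root, and a monic cubic with no rational root is irreducible), g is also irreducible (irreducibility is preserved under the substitution x → x + 4). Hence m_α(x) = x^3 + 12x^2 + 48x - 44.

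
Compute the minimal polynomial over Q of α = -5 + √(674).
m_α(x) = x^2 + 10x - 649

From α + 5 = √(674), squaring gives (α + 5)^2 = 674, i.e. α^2 + 10α + 25 = 674, so α^2 + 10α - 649 = 0. The discriminant of x^2 + 10x - 649 is (10)^2 - 4·(-649) = 100 + 2596 = 2696, and 4·(674) is not a perfect square in Q since 674 is squarefree and ≠ 1. Hence x^2 + 10x - 649 is irreducible over Q and is the minimal polynomial of α.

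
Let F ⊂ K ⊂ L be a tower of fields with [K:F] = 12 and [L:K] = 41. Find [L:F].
[L:F] = 492

The tower law says that for any tower of field extensions F ⊂ K ⊂ L with finite degrees, [L:F] = [L:K] · [K:F]. Here this gives [L:F] = 41 · 12 = 492.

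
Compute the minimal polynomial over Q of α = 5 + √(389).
m_α(x) = x^2 - 10x - 364

From α - 5 = √(389), squaring gives (α - 5)^2 = 389, i.e. α^2 - 10α + 25 = 389, so α^2 - 10α - 364 = 0. The discriminant of x^2 - 10x - 364 is (-10)^2 - 4·(-364) = 100 + 1456 = 1556, and 4·(389) is not a perfect square in Q since 389 is squarefree and ≠ 1. Hence x^2 - 10x - 364 is irreducible over Q and is the minimal polynomial of α.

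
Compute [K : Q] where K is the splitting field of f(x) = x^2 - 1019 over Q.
[K : Q] = 2

f(x) = x^2 - 1019 factors as (x - √1019)(x + √1019). The splitting field is K = Q(√1019). Since 1019 is squarefree and > 1, it is not a perfect square, so x^2 - 1019 is irreducible over Q and [Q(√1019) : Q] = 2. Hence [K : Q] = 2.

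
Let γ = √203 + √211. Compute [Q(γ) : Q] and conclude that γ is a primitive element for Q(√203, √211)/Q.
[Q(γ) : Q] = 4 (equivalently, Q(γ) = Q(√203, √211))

Obviously Q(γ) ⊆ Q(√203, √211), and [Q(√203, √211):Q] = 4 (since 203, 211 are distinct squarefree integers > 1 with 42833 not a perfect square). To show equality we compute the minimal polynomial of γ. From γ = √203 + √211: γ^2 = 203 + 2√(42833) + 211 = 414 + 2√(42833), so γ^2 - 414 = 2√(42833); squaring, (γ^2 - 414)^2 = 4·42833, i.e. γ^4 - 828γ^2 + 171396 - 171332 = 0, i.e. γ^4 - 828γ^2 + 64 = 0. So γ is a root of x^4 - 828x^2 + 64. This polynomial is irreducible over Q: it has no rational root (each ±√203 ± √211 is irrational), and any factorization into two quadratics over Q would force √(42833) ∈ Q (pairing opposite roots) or √203, √211 ∈ Q (other pairings), all impossible. Hence [Q(γ):Q] = 4 = [Q(√203, √211):Q], so Q(γ) = Q(√203, √211).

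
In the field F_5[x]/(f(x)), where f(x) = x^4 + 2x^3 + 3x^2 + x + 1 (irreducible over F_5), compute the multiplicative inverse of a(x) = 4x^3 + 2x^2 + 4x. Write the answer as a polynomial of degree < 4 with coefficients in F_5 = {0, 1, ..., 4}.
a(x)^(-1) ≡ x^3 + 4x^2 + x + 1 (mod f(x))

Since f is irreducible over F_5, F_5[x]/(f) is a field and a(x) ≠ 0 has an inverse. Apply the extended Euclidean algorithm to f(x) and a(x) in F_5[x]: f(x) = (4x + 1)·a(x) + (2x + 1);  a(x) = (2x^2 + 2)·(2x + 1) + (3). The last nonzero remainder is the constant 3 = gcd(f, a) in F_5. Back-substituting through the division chain expresses 3 = s(x)·a(x) + t(x)·f(x) with s(x) ≡ 3x^3 + 2x^2 + 3x + 3 (mod f), so (3x^3 + 2x^2 + 3x + 3)·a(x) ≡ 3 (mod f). Multiplying by 3^(-1) ≡ 2 in F_5 gives a(x)^(-1) ≡ 2·(3x^3 + 2x^2 + 3x + 3) ≡ x^3 + 4x^2 + x + 1 (mod f). Check: (4x^3 + 2x^2 + 4x)·(x^3 + 4x^2 + x + 1) = 4x^6 + 3x^5 + x^4 + 2x^3 + x^2 + 4x ≡ 1 (mod x^4 + 2x^3 + 3x^2 + x + 1).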